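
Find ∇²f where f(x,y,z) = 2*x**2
4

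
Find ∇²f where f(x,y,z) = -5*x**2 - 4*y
-10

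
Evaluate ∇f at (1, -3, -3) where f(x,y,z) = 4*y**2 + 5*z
(0, -24, 5)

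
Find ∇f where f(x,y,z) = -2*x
(-2, 0, 0)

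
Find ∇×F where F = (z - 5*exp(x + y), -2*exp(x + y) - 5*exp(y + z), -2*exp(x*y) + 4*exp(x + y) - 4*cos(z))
(-2*x*exp(x*y) + 4*exp(x + y) + 5*exp(y + z), 2*y*exp(x*y) - 4*exp(x + y) + 1, 3*exp(x + y))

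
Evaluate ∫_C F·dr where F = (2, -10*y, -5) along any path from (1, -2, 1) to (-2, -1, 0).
14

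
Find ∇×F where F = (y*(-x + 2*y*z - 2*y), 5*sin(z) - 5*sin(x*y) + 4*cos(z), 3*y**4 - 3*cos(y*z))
(12*y**3 + 3*z*sin(y*z) + 4*sin(z) - 5*cos(z), 2*y**2, x - 4*y*z - 5*y*cos(x*y) + 4*y)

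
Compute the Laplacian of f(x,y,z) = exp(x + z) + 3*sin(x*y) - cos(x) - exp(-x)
-3*x**2*sin(x*y) - 3*y**2*sin(x*y) + 2*exp(x + z) + cos(x) - exp(-x)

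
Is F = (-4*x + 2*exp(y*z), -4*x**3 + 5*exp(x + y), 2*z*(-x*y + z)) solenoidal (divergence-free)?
No, ∇·F = -2*x*y + 4*z + 5*exp(x + y) - 4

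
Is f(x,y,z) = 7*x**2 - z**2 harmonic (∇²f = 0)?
No, ∇²f = 12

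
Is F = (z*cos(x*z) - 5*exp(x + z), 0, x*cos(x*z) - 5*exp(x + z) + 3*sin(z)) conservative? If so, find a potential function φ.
Yes, F is conservative. φ = -5*exp(x + z) + sin(x*z) - 3*cos(z)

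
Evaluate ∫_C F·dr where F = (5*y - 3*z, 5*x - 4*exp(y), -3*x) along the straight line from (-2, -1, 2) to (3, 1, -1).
2 - 8*sinh(1)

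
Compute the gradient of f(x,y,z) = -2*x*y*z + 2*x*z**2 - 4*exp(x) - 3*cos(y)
(-2*y*z + 2*z**2 - 4*exp(x), -2*x*z + 3*sin(y), 2*x*(-y + 2*z))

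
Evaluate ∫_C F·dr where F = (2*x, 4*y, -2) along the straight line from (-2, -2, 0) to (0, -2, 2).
-8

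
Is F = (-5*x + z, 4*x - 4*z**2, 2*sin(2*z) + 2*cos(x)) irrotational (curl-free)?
No, ∇×F = (8*z, 2*sin(x) + 1, 4)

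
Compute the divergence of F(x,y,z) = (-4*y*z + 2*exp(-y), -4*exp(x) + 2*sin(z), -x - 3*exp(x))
0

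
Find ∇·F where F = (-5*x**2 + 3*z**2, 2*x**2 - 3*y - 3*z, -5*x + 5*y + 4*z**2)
-10*x + 8*z - 3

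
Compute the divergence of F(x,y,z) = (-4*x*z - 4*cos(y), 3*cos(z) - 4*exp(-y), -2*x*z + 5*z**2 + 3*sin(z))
-2*x + 6*z + 3*cos(z) + 4*exp(-y)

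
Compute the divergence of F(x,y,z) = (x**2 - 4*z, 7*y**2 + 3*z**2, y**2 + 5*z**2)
2*x + 14*y + 10*z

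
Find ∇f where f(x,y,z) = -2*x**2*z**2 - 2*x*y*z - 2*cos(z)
(2*z*(-2*x*z - y), -2*x*z, -4*x**2*z - 2*x*y + 2*sin(z))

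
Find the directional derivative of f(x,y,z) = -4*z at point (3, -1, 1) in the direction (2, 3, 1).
-2*sqrt(14)/7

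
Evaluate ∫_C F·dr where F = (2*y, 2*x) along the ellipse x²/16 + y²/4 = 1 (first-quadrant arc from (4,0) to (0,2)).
0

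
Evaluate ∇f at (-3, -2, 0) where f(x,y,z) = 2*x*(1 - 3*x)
(38, 0, 0)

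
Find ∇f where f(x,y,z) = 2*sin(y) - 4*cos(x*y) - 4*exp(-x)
(4*y*sin(x*y) + 4*exp(-x), 4*x*sin(x*y) + 2*cos(y), 0)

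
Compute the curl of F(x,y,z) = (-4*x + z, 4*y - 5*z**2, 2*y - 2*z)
(10*z + 2, 1, 0)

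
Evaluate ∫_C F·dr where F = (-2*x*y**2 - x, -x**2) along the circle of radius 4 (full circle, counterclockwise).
0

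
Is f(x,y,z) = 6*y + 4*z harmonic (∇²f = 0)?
Yes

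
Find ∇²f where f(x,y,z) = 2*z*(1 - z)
-4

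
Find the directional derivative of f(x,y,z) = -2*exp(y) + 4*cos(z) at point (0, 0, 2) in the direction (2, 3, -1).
sqrt(14)*(-3 + 2*sin(2))/7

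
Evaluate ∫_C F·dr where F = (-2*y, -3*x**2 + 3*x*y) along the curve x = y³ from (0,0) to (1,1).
-93/70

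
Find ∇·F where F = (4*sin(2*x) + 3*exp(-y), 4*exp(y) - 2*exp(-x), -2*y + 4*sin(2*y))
4*exp(y) + 8*cos(2*x)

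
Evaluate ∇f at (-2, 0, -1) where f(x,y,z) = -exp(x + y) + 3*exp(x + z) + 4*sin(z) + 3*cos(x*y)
((3 - E)*exp(-3), -exp(-2), 3*exp(-3) + 4*cos(1))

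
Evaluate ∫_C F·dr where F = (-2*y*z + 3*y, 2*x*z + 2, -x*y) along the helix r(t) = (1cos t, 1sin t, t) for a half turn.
pi*(-3 + 2*pi)/2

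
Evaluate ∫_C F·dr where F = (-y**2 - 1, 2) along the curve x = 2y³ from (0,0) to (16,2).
-252/5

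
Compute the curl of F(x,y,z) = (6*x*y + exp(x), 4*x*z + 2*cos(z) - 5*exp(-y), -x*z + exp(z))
(-4*x + 2*sin(z), z, -6*x + 4*z)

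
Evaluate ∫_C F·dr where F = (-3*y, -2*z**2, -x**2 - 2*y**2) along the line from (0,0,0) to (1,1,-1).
-7/6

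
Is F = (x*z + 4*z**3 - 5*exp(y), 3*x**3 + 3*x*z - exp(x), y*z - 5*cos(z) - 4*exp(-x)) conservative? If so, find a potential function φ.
No, ∇×F = (-3*x + z, x + 12*z**2 - 4*exp(-x), 9*x**2 + 3*z - exp(x) + 5*exp(y)) ≠ 0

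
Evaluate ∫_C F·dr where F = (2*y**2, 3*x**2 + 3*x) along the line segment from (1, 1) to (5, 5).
728/3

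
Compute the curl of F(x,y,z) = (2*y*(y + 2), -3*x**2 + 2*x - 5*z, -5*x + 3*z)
(5, 5, -6*x - 4*y - 2)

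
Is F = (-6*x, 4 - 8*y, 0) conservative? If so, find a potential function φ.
Yes, F is conservative. φ = -3*x**2 - 4*y**2 + 4*y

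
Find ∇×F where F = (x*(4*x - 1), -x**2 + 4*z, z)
(-4, 0, -2*x)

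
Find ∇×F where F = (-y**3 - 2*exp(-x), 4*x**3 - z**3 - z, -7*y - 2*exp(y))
(3*z**2 - 2*exp(y) - 6, 0, 12*x**2 + 3*y**2)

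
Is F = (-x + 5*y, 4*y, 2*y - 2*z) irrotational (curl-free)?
No, ∇×F = (2, 0, -5)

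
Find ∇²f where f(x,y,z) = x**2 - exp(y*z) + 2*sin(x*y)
-2*x**2*sin(x*y) - y**2*exp(y*z) - 2*y**2*sin(x*y) - z**2*exp(y*z) + 2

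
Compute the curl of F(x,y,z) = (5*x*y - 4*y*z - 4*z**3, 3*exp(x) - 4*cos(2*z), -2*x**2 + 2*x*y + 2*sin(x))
(2*x - 8*sin(2*z), 4*x - 6*y - 12*z**2 - 2*cos(x), -5*x + 4*z + 3*exp(x))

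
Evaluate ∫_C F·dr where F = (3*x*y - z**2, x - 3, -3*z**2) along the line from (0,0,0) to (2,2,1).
7/3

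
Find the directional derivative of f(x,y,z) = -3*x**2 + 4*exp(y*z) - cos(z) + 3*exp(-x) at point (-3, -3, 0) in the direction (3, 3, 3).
sqrt(3)*(2 - exp(3))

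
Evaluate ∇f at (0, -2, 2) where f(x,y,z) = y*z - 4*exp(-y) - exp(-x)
(1, 2 + 4*exp(2), -2)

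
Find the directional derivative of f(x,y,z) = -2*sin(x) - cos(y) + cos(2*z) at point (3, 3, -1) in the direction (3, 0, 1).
sqrt(10)*(sin(2) - 3*cos(3))/5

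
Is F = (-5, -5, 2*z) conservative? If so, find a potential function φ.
Yes, F is conservative. φ = -5*x - 5*y + z**2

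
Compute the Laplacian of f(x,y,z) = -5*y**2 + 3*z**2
-4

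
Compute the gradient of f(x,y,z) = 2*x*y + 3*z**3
(2*y, 2*x, 9*z**2)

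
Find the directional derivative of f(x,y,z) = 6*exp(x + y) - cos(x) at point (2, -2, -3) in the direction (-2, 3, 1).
sqrt(14)*(3 - sin(2))/7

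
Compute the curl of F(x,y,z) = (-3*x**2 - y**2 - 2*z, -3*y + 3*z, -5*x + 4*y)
(1, 3, 2*y)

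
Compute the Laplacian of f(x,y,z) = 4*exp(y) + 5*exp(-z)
4*exp(y) + 5*exp(-z)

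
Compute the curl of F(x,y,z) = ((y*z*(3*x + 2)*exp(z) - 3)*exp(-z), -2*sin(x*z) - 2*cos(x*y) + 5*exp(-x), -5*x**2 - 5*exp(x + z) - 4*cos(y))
(2*x*cos(x*z) + 4*sin(y), 3*x*y + 10*x + 2*y + 5*exp(x + z) + 3*exp(-z), -3*x*z + 2*y*sin(x*y) - 2*z*cos(x*z) - 2*z - 5*exp(-x))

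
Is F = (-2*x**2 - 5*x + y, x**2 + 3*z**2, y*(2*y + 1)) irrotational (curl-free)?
No, ∇×F = (4*y - 6*z + 1, 0, 2*x - 1)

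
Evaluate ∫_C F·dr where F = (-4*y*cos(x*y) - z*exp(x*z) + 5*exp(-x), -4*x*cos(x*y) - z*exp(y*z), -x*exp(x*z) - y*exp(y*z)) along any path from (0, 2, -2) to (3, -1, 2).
-exp(6) - 5*exp(-3) - exp(-2) + exp(-4) + 4*sin(3) + 6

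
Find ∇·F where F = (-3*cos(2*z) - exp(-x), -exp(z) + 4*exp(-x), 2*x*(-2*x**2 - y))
exp(-x)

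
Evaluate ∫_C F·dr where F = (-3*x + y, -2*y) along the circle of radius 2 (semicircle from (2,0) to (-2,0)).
-2*pi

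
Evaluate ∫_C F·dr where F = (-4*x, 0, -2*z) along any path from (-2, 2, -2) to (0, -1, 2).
8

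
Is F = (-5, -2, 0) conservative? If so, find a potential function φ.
Yes, F is conservative. φ = -5*x - 2*y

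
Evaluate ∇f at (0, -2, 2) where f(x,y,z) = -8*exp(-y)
(0, 8*exp(2), 0)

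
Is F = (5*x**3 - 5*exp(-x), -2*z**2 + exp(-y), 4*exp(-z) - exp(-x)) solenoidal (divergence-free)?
No, ∇·F = 15*x**2 - 4*exp(-z) - exp(-y) + 5*exp(-x)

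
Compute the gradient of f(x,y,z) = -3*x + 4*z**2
(-3, 0, 8*z)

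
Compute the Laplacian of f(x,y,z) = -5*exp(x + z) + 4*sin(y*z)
-4*y**2*sin(y*z) - 4*z**2*sin(y*z) - 10*exp(x + z)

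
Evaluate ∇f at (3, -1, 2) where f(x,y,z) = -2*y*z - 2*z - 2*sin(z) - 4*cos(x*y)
(4*sin(3), -4 - 12*sin(3), -2*cos(2))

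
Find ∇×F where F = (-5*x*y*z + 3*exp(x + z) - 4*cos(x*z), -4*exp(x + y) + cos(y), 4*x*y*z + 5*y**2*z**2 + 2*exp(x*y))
(4*x*z + 2*x*exp(x*y) + 10*y*z**2, -5*x*y + 4*x*sin(x*z) - 4*y*z - 2*y*exp(x*y) + 3*exp(x + z), 5*x*z - 4*exp(x + y))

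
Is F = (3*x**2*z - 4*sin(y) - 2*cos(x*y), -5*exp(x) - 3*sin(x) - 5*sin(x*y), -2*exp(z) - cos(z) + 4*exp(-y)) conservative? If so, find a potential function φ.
No, ∇×F = (-4*exp(-y), 3*x**2, -2*x*sin(x*y) - 5*y*cos(x*y) - 5*exp(x) - 3*cos(x) + 4*cos(y)) ≠ 0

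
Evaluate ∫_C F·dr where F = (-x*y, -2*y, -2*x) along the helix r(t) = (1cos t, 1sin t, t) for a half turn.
0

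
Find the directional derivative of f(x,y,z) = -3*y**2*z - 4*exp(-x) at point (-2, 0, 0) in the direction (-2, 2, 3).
-8*sqrt(17)*exp(2)/17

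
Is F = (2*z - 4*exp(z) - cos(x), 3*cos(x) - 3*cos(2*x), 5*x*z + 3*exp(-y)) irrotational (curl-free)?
No, ∇×F = (-3*exp(-y), -5*z - 4*exp(z) + 2, 3*(4*cos(x) - 1)*sin(x))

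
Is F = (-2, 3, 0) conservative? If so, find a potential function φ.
Yes, F is conservative. φ = -2*x + 3*y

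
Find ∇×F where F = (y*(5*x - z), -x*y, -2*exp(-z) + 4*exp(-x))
(0, -y + 4*exp(-x), -5*x - y + z)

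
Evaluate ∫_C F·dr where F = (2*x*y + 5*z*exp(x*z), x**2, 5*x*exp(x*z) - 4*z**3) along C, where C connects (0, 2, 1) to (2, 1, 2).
-16 + 5*exp(4)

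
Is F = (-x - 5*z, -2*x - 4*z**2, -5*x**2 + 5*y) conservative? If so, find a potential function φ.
No, ∇×F = (8*z + 5, 10*x - 5, -2) ≠ 0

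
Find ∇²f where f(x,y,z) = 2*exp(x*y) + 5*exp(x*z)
2*x**2*exp(x*y) + 5*x**2*exp(x*z) + 2*y**2*exp(x*y) + 5*z**2*exp(x*z)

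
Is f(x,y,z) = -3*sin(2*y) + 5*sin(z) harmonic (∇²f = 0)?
No, ∇²f = 12*sin(2*y) - 5*sin(z)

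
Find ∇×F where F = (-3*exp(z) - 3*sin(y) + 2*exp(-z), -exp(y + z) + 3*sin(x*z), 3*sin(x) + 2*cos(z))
(-3*x*cos(x*z) + exp(y + z), -3*cos(x) - sinh(z) - 5*cosh(z), 3*z*cos(x*z) + 3*cos(y))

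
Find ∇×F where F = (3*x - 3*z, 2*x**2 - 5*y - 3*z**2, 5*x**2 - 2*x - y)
(6*z - 1, -10*x - 1, 4*x)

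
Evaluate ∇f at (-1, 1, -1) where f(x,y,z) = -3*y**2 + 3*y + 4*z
(0, -3, 4)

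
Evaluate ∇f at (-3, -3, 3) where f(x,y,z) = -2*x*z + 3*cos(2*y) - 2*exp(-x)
(-6 + 2*exp(3), 6*sin(6), 6)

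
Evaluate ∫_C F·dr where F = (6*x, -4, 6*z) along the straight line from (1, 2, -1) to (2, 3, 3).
29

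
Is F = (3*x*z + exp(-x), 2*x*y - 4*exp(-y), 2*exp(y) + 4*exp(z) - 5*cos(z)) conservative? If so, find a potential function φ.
No, ∇×F = (2*exp(y), 3*x, 2*y) ≠ 0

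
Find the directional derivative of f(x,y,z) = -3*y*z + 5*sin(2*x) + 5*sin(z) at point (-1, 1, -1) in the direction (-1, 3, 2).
sqrt(14)*(3 - 10*cos(2) + 10*cos(1))/14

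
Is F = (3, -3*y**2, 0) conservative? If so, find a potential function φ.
Yes, F is conservative. φ = 3*x - y**3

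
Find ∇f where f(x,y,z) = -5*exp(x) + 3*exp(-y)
(-5*exp(x), -3*exp(-y), 0)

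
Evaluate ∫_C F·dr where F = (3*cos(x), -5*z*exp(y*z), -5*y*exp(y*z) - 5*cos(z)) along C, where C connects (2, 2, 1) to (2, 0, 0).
-5 + 5*sin(1) + 5*exp(2)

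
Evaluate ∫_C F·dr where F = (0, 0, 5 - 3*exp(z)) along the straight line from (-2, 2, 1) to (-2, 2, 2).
-3*exp(2) + 5 + 3*E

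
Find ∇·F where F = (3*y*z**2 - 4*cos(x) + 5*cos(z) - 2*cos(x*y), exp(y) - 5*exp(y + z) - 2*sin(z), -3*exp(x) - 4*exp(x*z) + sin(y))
-4*x*exp(x*z) + 2*y*sin(x*y) + exp(y) - 5*exp(y + z) + 4*sin(x)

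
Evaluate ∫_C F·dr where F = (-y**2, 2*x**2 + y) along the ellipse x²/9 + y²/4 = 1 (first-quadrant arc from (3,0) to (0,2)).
34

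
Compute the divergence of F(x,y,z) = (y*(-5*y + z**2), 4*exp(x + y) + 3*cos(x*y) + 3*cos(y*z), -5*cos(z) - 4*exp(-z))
-3*x*sin(x*y) - 3*z*sin(y*z) + 4*exp(x + y) + 5*sin(z) + 4*exp(-z)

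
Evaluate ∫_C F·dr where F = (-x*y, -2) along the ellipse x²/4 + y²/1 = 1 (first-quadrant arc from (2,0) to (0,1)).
-2/3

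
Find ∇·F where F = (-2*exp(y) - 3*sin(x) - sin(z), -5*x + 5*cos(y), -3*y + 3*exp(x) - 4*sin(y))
-5*sin(y) - 3*cos(x)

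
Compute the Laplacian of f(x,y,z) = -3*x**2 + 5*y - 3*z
-6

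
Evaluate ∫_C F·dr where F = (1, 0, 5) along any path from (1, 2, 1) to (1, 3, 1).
0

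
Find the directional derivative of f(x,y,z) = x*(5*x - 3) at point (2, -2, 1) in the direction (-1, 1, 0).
-17*sqrt(2)/2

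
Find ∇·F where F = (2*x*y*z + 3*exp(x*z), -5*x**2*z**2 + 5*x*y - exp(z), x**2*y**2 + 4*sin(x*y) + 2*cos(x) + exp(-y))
5*x + 2*y*z + 3*z*exp(x*z)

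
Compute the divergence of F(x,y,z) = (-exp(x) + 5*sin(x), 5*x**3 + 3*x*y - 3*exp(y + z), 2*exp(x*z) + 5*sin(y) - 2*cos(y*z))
2*x*exp(x*z) + 3*x + 2*y*sin(y*z) - exp(x) - 3*exp(y + z) + 5*cos(x)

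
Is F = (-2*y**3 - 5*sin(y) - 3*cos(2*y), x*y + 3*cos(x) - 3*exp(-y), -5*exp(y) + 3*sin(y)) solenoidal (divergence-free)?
No, ∇·F = x + 3*exp(-y)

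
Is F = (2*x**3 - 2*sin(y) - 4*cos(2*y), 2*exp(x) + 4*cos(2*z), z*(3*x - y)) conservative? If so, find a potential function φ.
No, ∇×F = (-z + 8*sin(2*z), -3*z, 2*exp(x) - 8*sin(2*y) + 2*cos(y)) ≠ 0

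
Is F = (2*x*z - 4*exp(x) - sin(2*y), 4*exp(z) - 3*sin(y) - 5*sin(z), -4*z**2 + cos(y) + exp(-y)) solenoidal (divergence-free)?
No, ∇·F = -6*z - 4*exp(x) - 3*cos(y)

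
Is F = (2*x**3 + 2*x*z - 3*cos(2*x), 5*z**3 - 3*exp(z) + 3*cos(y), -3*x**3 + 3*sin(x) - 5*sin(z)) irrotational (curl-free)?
No, ∇×F = (-15*z**2 + 3*exp(z), 9*x**2 + 2*x - 3*cos(x), 0)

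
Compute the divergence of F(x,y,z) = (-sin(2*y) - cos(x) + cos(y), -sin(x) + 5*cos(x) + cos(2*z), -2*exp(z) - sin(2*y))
-2*exp(z) + sin(x)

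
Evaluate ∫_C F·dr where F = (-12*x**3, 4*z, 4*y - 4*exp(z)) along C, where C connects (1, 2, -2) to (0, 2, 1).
-4*E + 4*exp(-2) + 27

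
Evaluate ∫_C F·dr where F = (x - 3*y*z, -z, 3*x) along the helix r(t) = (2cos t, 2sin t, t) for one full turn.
12*pi**2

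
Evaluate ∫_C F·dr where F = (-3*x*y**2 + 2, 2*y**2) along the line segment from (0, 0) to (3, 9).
-219/4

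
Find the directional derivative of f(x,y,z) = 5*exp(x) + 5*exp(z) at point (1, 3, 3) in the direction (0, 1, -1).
-5*sqrt(2)*exp(3)/2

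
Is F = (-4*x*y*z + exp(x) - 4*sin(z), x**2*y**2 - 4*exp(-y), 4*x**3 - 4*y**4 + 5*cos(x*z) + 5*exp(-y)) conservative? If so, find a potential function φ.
No, ∇×F = (-16*y**3 - 5*exp(-y), -12*x**2 - 4*x*y + 5*z*sin(x*z) - 4*cos(z), 2*x*(y**2 + 2*z)) ≠ 0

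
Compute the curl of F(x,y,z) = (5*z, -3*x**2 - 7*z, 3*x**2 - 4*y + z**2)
(3, 5 - 6*x, -6*x)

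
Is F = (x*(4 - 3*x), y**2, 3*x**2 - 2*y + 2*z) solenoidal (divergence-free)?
No, ∇·F = -6*x + 2*y + 6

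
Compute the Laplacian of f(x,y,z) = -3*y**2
-6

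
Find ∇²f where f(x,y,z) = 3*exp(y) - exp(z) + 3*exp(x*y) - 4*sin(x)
3*x**2*exp(x*y) + 3*y**2*exp(x*y) + 3*exp(y) - exp(z) + 4*sin(x)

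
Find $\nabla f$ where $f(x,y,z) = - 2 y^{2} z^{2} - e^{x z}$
(-z*exp(x*z), -4*y*z**2, -x*exp(x*z) - 4*y**2*z)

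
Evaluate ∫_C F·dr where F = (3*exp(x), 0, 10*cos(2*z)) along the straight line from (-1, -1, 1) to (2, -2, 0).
-5*sin(2) - 3*exp(-1) + 3*exp(2)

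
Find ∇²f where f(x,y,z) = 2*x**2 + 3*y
4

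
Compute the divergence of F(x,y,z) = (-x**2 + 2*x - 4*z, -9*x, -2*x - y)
2 - 2*x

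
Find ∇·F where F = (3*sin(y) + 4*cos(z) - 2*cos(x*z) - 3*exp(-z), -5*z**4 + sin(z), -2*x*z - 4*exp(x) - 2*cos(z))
-2*x + 2*z*sin(x*z) + 2*sin(z)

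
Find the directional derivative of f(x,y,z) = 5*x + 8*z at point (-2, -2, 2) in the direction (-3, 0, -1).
-23*sqrt(10)/10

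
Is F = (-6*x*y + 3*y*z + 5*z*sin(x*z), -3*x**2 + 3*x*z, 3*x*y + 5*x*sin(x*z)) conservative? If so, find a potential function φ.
Yes, F is conservative. φ = -3*x**2*y + 3*x*y*z - 5*cos(x*z)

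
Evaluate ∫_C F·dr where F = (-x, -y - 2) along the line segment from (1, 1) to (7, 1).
-24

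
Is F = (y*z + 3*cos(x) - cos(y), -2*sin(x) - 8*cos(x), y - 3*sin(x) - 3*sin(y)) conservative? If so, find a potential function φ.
No, ∇×F = (1 - 3*cos(y), y + 3*cos(x), -z + 8*sin(x) - sin(y) - 2*cos(x)) ≠ 0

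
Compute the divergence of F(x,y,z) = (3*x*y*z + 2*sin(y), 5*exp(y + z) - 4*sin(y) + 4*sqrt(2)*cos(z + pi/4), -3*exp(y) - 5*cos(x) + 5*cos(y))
3*y*z + 5*exp(y + z) - 4*cos(y)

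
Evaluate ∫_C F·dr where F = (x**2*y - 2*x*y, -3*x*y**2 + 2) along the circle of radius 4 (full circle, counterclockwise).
-256*pi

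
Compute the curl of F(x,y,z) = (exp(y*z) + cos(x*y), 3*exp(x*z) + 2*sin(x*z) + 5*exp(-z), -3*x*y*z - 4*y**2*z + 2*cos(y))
(-3*x*z - 3*x*exp(x*z) - 2*x*cos(x*z) - 8*y*z - 2*sin(y) + 5*exp(-z), y*(3*z + exp(y*z)), x*sin(x*y) + 3*z*exp(x*z) - z*exp(y*z) + 2*z*cos(x*z))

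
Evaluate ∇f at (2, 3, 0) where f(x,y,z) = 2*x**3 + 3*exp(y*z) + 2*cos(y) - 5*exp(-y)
(24, -2*sin(3) + 5*exp(-3), 9)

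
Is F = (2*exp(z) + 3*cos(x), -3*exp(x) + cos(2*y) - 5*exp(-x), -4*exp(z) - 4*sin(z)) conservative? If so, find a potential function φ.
No, ∇×F = (0, 2*exp(z), -3*exp(x) + 5*exp(-x)) ≠ 0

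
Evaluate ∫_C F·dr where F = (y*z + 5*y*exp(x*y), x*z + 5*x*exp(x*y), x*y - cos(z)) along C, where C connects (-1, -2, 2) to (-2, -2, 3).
-5*exp(2) - sin(3) + sin(2) + 8 + 5*exp(4)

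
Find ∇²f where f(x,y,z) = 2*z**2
4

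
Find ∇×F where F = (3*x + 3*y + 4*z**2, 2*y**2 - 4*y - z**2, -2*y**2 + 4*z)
(-4*y + 2*z, 8*z, -3)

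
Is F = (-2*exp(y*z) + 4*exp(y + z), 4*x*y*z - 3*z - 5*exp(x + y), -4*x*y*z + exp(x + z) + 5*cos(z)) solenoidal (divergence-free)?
No, ∇·F = -4*x*y + 4*x*z - 5*exp(x + y) + exp(x + z) - 5*sin(z)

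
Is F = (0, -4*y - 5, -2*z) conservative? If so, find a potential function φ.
Yes, F is conservative. φ = -2*y**2 - 5*y - z**2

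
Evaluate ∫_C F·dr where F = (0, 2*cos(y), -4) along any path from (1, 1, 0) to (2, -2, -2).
-2*sin(2) - 2*sin(1) + 8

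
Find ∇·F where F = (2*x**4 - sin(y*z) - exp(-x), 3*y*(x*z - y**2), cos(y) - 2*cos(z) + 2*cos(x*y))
8*x**3 + 3*x*z - 9*y**2 + 2*sin(z) + exp(-x)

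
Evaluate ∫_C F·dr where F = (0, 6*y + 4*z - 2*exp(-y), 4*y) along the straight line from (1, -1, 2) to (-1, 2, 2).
-2*E + 2*exp(-2) + 33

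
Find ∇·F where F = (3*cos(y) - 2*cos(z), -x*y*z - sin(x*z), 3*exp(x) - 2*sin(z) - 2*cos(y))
-x*z - 2*cos(z)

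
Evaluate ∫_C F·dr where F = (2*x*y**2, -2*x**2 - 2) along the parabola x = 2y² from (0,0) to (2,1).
-14/15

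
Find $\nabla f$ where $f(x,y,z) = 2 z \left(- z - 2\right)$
(0, 0, -4*z - 4)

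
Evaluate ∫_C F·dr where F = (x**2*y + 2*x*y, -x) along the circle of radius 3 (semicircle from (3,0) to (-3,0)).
-117*pi/8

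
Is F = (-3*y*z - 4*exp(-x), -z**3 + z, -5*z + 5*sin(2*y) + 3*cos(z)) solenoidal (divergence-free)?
No, ∇·F = -3*sin(z) - 5 + 4*exp(-x)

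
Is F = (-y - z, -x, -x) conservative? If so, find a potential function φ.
Yes, F is conservative. φ = x*(-y - z)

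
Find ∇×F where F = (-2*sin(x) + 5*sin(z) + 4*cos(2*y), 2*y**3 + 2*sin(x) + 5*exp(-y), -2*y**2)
(-4*y, 5*cos(z), 8*sin(2*y) + 2*cos(x))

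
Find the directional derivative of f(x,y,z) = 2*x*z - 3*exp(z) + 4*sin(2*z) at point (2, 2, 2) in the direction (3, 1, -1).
sqrt(11)*(-8*cos(4) + 8 + 3*exp(2))/11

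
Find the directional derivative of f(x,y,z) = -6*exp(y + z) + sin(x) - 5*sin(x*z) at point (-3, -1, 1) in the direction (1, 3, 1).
sqrt(11)*(-24/11 + cos(3))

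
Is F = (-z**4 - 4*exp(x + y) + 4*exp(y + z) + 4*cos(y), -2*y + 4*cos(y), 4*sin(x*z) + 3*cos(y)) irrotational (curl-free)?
No, ∇×F = (-3*sin(y), -4*z**3 - 4*z*cos(x*z) + 4*exp(y + z), 4*exp(x + y) - 4*exp(y + z) + 4*sin(y))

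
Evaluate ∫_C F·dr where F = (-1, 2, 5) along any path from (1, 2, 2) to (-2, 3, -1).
-10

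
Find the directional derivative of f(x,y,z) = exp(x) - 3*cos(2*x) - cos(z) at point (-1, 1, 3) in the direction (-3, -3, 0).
sqrt(2)*(-1 + 6*E*sin(2))*exp(-1)/2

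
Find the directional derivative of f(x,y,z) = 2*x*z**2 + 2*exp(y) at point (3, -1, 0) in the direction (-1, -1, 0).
-sqrt(2)*exp(-1)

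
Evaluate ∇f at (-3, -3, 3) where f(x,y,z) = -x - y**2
(-1, 6, 0)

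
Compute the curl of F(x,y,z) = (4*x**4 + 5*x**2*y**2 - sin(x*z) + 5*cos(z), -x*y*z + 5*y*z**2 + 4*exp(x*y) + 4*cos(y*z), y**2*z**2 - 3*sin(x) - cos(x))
(y*(x + 2*z**2 - 10*z + 4*sin(y*z)), -x*cos(x*z) - sin(x) - 5*sin(z) + 3*cos(x), y*(-10*x**2 - z + 4*exp(x*y)))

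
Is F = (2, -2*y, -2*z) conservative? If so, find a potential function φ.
Yes, F is conservative. φ = 2*x - y**2 - z**2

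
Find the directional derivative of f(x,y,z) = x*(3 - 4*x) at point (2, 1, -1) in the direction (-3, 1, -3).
39*sqrt(19)/19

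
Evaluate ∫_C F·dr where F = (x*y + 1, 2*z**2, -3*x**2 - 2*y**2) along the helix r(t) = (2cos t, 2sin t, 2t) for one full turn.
24*pi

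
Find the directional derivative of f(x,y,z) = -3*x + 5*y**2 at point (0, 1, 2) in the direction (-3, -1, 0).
-sqrt(10)/10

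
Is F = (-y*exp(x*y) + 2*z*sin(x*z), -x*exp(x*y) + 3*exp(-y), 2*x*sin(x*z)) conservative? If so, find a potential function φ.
Yes, F is conservative. φ = -exp(x*y) - 2*cos(x*z) - 3*exp(-y)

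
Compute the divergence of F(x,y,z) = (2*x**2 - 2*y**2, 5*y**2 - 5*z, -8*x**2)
4*x + 10*y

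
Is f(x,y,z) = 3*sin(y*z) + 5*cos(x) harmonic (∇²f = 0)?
No, ∇²f = -3*y**2*sin(y*z) - 3*z**2*sin(y*z) - 5*cos(x)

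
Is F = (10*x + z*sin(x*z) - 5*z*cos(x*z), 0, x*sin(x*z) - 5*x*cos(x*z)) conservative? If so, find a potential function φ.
Yes, F is conservative. φ = 5*x**2 - 5*sin(x*z) - cos(x*z)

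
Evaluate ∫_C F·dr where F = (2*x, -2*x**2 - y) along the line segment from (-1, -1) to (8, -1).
63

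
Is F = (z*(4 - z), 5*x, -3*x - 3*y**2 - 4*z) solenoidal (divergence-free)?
No, ∇·F = -4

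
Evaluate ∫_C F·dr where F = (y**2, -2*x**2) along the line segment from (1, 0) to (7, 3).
-96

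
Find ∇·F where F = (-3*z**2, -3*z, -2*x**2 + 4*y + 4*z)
4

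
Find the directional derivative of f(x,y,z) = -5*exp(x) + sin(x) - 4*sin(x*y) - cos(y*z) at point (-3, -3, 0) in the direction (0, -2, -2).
-6*sqrt(2)*cos(9)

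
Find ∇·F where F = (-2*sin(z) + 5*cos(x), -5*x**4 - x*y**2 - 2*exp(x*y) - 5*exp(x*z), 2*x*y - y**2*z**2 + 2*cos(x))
-2*x*y - 2*x*exp(x*y) - 2*y**2*z - 5*sin(x)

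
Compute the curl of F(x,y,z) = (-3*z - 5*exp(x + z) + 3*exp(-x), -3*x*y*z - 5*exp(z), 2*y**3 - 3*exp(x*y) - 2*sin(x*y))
(3*x*y - 3*x*exp(x*y) - 2*x*cos(x*y) + 6*y**2 + 5*exp(z), 3*y*exp(x*y) + 2*y*cos(x*y) - 5*exp(x + z) - 3, -3*y*z)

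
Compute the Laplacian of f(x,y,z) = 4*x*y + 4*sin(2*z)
-16*sin(2*z)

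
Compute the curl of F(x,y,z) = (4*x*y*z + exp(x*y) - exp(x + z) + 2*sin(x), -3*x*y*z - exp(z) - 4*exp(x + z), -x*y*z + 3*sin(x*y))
(3*x*y - x*z + 3*x*cos(x*y) + exp(z) + 4*exp(x + z), 4*x*y + y*z - 3*y*cos(x*y) - exp(x + z), -4*x*z - x*exp(x*y) - 3*y*z - 4*exp(x + z))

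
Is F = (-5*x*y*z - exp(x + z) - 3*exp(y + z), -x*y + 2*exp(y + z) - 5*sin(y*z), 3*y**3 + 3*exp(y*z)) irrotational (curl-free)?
No, ∇×F = (9*y**2 + 5*y*cos(y*z) + 3*z*exp(y*z) - 2*exp(y + z), -5*x*y - exp(x + z) - 3*exp(y + z), 5*x*z - y + 3*exp(y + z))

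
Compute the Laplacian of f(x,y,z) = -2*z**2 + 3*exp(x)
3*exp(x) - 4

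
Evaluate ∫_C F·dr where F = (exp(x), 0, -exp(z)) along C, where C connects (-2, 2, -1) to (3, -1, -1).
-(1 - exp(5))*exp(-2)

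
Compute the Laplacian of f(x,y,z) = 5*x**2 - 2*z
10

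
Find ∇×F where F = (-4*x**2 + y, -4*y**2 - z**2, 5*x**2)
(2*z, -10*x, -1)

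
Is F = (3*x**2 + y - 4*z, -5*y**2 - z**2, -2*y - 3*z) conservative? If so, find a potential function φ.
No, ∇×F = (2*z - 2, -4, -1) ≠ 0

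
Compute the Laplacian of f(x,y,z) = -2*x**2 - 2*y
-4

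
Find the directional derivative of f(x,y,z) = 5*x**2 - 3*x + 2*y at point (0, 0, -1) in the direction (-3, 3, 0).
5*sqrt(2)/2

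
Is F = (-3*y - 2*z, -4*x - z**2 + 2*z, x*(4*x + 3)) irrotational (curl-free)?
No, ∇×F = (2*z - 2, -8*x - 5, -1)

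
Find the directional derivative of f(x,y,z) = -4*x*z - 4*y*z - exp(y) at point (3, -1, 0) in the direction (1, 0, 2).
-16*sqrt(5)/5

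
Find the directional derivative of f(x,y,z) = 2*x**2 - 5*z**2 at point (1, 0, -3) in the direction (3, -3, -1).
-18*sqrt(19)/19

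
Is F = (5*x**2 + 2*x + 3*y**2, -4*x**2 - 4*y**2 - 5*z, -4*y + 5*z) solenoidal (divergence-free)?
No, ∇·F = 10*x - 8*y + 7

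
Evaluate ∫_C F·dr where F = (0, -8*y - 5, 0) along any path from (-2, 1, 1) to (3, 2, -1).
-17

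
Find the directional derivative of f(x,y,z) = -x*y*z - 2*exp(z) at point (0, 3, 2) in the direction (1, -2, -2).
-2 + 4*exp(2)/3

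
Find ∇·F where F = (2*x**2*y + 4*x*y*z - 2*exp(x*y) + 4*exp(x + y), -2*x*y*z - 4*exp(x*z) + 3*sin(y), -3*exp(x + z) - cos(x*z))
4*x*y - 2*x*z + x*sin(x*z) + 4*y*z - 2*y*exp(x*y) + 4*exp(x + y) - 3*exp(x + z) + 3*cos(y)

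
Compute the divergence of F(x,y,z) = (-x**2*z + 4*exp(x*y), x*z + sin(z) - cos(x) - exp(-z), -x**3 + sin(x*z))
-2*x*z + x*cos(x*z) + 4*y*exp(x*y)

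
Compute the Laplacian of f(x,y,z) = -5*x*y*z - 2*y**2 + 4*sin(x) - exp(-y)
-4*sin(x) - 4 - exp(-y)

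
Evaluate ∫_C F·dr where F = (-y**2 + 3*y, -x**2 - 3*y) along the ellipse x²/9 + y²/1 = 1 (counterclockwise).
-9*pi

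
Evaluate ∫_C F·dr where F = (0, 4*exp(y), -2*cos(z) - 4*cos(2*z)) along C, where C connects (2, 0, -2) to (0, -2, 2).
-4 - 4*sin(2) + 4*exp(-2) - 4*sin(4)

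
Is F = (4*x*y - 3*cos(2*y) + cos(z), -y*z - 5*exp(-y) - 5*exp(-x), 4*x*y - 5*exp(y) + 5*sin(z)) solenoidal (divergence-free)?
No, ∇·F = 4*y - z + 5*cos(z) + 5*exp(-y)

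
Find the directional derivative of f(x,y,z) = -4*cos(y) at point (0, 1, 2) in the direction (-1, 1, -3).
4*sqrt(11)*sin(1)/11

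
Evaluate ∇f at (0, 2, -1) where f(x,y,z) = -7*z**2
(0, 0, 14)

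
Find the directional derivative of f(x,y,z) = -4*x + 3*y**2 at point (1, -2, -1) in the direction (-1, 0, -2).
4*sqrt(5)/5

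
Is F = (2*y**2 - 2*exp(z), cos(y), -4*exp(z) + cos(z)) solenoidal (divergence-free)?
No, ∇·F = -4*exp(z) - sin(y) - sin(z)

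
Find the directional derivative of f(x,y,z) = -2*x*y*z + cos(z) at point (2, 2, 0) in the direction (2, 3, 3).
-12*sqrt(22)/11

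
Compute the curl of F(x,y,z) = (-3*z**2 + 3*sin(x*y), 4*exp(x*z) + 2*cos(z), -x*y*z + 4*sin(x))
(-x*z - 4*x*exp(x*z) + 2*sin(z), y*z - 6*z - 4*cos(x), -3*x*cos(x*y) + 4*z*exp(x*z))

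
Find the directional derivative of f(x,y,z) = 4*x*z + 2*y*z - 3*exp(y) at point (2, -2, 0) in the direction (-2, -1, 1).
sqrt(6)*(3 + 4*exp(2))*exp(-2)/6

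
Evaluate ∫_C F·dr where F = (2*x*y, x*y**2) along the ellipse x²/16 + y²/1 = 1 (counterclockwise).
pi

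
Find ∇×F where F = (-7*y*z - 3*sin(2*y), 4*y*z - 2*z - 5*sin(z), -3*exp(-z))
(-4*y + 5*cos(z) + 2, -7*y, 7*z + 6*cos(2*y))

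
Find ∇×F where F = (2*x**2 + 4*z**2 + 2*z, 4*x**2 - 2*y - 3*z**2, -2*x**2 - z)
(6*z, 4*x + 8*z + 2, 8*x)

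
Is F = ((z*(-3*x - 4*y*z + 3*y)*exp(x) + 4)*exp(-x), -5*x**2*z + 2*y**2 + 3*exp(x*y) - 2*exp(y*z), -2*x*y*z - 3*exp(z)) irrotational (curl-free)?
No, ∇×F = (5*x**2 - 2*x*z + 2*y*exp(y*z), -3*x - 6*y*z + 3*y, -10*x*z + 3*y*exp(x*y) + z*(4*z - 3))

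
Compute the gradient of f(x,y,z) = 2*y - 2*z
(0, 2, -2)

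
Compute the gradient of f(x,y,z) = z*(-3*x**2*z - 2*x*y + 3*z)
(-2*z*(3*x*z + y), -2*x*z, -6*x**2*z - 2*x*y + 6*z)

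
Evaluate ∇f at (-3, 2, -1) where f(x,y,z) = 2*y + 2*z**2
(0, 2, -4)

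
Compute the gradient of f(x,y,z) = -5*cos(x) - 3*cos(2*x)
((12*cos(x) + 5)*sin(x), 0, 0)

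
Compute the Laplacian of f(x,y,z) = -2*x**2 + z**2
-2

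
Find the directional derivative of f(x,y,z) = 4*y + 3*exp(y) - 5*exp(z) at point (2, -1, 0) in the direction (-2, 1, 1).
sqrt(6)*(3 - E)*exp(-1)/6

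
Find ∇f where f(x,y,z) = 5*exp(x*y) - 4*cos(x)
(5*y*exp(x*y) + 4*sin(x), 5*x*exp(x*y), 0)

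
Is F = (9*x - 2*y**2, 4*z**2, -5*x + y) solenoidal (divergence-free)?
No, ∇·F = 9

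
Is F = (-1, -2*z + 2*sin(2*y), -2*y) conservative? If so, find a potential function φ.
Yes, F is conservative. φ = -x - 2*y*z - cos(2*y)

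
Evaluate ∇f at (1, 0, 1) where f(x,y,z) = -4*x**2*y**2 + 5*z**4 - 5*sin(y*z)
(0, -5, 20)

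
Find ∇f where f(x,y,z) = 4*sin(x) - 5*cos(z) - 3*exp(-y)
(4*cos(x), 3*exp(-y), 5*sin(z))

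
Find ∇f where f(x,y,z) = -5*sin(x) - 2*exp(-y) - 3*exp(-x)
(-5*cos(x) + 3*exp(-x), 2*exp(-y), 0)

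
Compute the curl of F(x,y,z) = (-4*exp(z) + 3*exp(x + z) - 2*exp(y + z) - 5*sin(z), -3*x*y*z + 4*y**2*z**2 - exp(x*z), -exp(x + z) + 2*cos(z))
(3*x*y + x*exp(x*z) - 8*y**2*z, -4*exp(z) + 4*exp(x + z) - 2*exp(y + z) - 5*cos(z), -3*y*z - z*exp(x*z) + 2*exp(y + z))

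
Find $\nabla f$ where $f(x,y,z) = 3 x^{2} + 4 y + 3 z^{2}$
(6*x, 4, 6*z)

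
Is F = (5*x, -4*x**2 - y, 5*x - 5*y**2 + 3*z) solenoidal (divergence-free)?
No, ∇·F = 7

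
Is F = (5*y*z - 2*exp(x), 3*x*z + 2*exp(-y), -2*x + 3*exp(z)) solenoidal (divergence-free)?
No, ∇·F = -2*exp(x) + 3*exp(z) - 2*exp(-y)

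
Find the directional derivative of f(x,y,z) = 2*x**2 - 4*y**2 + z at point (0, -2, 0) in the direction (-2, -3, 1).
-47*sqrt(14)/14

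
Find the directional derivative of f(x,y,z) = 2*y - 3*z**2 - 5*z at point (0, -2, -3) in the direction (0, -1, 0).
-2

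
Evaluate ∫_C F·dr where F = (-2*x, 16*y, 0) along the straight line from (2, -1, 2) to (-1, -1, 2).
3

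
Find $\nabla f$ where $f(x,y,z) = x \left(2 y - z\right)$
(2*y - z, 2*x, -x)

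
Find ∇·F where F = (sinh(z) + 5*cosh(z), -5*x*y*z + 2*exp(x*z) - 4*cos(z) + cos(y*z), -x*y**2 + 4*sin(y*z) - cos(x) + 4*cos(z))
-5*x*z + 4*y*cos(y*z) - z*sin(y*z) - 4*sin(z)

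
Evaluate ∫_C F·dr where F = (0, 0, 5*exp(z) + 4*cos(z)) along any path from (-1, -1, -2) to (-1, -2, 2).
8*sin(2) + 10*sinh(2)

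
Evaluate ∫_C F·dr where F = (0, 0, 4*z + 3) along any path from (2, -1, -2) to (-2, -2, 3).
25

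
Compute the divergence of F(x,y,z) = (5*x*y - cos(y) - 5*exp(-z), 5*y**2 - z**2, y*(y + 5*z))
20*y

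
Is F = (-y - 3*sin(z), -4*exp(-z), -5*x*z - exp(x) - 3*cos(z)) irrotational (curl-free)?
No, ∇×F = (-4*exp(-z), 5*z + exp(x) - 3*cos(z), 1)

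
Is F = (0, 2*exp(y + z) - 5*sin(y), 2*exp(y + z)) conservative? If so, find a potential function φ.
Yes, F is conservative. φ = 2*exp(y + z) + 5*cos(y)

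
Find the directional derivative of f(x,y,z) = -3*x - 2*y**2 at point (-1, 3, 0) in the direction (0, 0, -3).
0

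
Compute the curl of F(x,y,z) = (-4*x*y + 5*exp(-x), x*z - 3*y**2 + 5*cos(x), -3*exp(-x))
(-x, -3*exp(-x), 4*x + z - 5*sin(x))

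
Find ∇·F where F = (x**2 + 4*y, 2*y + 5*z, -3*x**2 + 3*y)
2*x + 2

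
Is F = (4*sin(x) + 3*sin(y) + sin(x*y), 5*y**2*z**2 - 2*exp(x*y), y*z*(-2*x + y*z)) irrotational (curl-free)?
No, ∇×F = (2*z*(-x - 5*y**2 + y*z), 2*y*z, -x*cos(x*y) - 2*y*exp(x*y) - 3*cos(y))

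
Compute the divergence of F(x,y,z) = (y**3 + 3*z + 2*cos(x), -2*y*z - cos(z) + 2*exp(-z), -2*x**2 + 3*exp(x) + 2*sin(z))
-2*z - 2*sin(x) + 2*cos(z)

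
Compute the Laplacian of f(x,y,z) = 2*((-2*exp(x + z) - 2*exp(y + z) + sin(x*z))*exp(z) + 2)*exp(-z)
-2*x**2*sin(x*z) - 2*z**2*sin(x*z) - 8*exp(x + z) - 8*exp(y + z) + 4*exp(-z)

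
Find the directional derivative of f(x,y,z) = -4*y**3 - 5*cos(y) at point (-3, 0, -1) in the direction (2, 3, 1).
0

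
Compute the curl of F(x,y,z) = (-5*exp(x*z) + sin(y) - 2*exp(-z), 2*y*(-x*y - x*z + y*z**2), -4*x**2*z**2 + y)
(2*y*(x - 2*y*z) + 1, 8*x*z**2 - 5*x*exp(x*z) + 2*exp(-z), -2*y*(y + z) - cos(y))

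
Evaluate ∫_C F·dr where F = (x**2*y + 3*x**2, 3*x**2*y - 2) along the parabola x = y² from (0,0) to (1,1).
-3/14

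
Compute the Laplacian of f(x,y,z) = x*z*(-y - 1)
0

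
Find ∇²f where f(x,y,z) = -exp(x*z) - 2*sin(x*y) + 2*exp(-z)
-x**2*exp(x*z) + 2*x**2*sin(x*y) + 2*y**2*sin(x*y) - z**2*exp(x*z) + 2*exp(-z)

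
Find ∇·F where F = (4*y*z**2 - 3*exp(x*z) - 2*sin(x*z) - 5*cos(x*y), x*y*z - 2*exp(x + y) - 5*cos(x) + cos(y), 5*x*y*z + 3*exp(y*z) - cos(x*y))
5*x*y + x*z + 3*y*exp(y*z) + 5*y*sin(x*y) - 3*z*exp(x*z) - 2*z*cos(x*z) - 2*exp(x + y) - sin(y)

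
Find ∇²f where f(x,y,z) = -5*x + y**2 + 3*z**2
8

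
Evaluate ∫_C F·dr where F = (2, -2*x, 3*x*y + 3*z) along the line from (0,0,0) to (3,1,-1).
3/2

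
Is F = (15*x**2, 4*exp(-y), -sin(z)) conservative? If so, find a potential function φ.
Yes, F is conservative. φ = 5*x**3 + cos(z) - 4*exp(-y)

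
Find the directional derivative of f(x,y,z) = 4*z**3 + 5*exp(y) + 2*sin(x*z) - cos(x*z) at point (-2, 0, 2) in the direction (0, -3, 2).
sqrt(13)*(4*sin(4) - 8*cos(4) + 81)/13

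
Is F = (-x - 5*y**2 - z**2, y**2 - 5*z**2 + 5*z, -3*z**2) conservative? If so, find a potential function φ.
No, ∇×F = (10*z - 5, -2*z, 10*y) ≠ 0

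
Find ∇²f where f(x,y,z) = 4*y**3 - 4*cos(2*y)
24*y + 16*cos(2*y)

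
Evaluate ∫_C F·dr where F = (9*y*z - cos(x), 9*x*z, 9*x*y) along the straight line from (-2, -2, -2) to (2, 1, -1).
54 - 2*sin(2)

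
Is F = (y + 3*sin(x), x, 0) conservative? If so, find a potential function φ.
Yes, F is conservative. φ = x*y - 3*cos(x)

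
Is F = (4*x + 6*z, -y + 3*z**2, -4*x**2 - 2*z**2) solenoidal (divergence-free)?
No, ∇·F = 3 - 4*z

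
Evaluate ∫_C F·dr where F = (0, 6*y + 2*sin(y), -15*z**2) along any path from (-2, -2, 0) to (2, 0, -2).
2*cos(2) + 26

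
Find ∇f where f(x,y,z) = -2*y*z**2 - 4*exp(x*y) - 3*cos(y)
(-4*y*exp(x*y), -4*x*exp(x*y) - 2*z**2 + 3*sin(y), -4*y*z)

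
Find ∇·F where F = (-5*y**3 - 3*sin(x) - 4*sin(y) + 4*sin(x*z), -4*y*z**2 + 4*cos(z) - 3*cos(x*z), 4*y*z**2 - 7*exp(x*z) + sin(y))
-7*x*exp(x*z) + 8*y*z - 4*z**2 + 4*z*cos(x*z) - 3*cos(x)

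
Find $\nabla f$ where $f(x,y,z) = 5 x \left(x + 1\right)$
(10*x + 5, 0, 0)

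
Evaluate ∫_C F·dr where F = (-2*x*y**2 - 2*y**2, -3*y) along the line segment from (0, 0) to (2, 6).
-174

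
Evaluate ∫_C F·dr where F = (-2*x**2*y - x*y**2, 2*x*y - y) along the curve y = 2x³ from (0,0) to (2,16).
2944/21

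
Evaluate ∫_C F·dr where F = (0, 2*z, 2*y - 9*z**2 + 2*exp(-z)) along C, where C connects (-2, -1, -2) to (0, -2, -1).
-21 - 2*E + 2*exp(2)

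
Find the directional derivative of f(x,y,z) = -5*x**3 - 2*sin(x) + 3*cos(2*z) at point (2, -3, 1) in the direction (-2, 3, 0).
4*sqrt(13)*(cos(2) + 30)/13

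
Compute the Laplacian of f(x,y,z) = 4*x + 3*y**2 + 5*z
6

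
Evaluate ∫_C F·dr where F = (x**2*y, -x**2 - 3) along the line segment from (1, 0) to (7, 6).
354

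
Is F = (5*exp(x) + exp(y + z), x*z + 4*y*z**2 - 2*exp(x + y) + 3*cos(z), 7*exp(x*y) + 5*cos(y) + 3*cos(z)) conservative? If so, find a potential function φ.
No, ∇×F = (7*x*exp(x*y) - x - 8*y*z - 5*sin(y) + 3*sin(z), -7*y*exp(x*y) + exp(y + z), z - 2*exp(x + y) - exp(y + z)) ≠ 0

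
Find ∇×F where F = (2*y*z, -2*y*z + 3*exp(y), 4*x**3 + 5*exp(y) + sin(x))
(2*y + 5*exp(y), -12*x**2 + 2*y - cos(x), -2*z)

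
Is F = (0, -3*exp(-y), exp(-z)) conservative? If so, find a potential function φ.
Yes, F is conservative. φ = -exp(-z) + 3*exp(-y)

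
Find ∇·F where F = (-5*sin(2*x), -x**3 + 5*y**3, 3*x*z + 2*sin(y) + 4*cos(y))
3*x + 15*y**2 - 10*cos(2*x)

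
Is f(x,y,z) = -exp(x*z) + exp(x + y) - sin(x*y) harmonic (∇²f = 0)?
No, ∇²f = -x**2*exp(x*z) + x**2*sin(x*y) + y**2*sin(x*y) - z**2*exp(x*z) + 2*exp(x + y)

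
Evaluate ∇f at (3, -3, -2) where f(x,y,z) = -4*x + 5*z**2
(-4, 0, -20)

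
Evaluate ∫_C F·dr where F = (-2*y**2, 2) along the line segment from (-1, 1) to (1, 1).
-4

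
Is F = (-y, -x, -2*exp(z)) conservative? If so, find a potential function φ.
Yes, F is conservative. φ = -x*y - 2*exp(z)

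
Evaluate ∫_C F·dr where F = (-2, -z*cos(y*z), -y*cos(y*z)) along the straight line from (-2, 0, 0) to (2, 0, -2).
-8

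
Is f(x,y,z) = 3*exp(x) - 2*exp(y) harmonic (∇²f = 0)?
No, ∇²f = 3*exp(x) - 2*exp(y)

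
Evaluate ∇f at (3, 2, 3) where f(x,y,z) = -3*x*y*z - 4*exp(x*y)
(-8*exp(6) - 18, -12*exp(6) - 27, -18)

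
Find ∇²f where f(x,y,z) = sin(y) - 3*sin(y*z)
3*y**2*sin(y*z) + 3*z**2*sin(y*z) - sin(y)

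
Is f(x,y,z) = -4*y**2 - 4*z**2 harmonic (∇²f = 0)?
No, ∇²f = -16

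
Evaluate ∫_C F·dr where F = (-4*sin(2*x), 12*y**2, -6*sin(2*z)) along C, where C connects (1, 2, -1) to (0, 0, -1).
-30 - 2*cos(2)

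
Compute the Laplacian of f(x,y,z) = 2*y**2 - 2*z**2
0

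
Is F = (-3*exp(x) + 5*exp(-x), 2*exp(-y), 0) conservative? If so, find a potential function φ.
Yes, F is conservative. φ = -3*exp(x) - 2*exp(-y) - 5*exp(-x)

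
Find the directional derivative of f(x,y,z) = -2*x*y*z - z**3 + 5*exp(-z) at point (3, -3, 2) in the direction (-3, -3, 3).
sqrt(3)*(-5 + 6*exp(2))*exp(-2)/3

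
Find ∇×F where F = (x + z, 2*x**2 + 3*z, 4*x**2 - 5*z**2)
(-3, 1 - 8*x, 4*x)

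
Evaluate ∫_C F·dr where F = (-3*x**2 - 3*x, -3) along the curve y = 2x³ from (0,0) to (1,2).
-17/2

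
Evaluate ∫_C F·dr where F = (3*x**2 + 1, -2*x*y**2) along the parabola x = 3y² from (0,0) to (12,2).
8508/5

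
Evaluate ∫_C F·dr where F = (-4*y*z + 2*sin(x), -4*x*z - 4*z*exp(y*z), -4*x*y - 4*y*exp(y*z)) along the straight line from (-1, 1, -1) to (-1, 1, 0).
4*exp(-1)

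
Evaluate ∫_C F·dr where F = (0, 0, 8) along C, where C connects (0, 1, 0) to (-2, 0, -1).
-8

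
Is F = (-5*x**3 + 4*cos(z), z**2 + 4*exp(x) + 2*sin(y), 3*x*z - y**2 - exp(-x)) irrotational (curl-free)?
No, ∇×F = (-2*y - 2*z, -3*z - 4*sin(z) - exp(-x), 4*exp(x))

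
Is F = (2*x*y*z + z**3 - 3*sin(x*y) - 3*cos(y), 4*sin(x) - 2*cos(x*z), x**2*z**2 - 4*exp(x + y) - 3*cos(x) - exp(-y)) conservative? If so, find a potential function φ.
No, ∇×F = (-2*x*sin(x*z) - 4*exp(x + y) + exp(-y), 2*x*y - 2*x*z**2 + 3*z**2 + 4*exp(x + y) - 3*sin(x), -2*x*z + 3*x*cos(x*y) + 2*z*sin(x*z) - 3*sin(y) + 4*cos(x)) ≠ 0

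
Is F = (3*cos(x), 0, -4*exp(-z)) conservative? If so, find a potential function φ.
Yes, F is conservative. φ = 3*sin(x) + 4*exp(-z)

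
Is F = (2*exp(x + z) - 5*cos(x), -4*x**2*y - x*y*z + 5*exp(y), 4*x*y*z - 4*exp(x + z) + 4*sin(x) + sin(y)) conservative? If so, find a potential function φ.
No, ∇×F = (x*y + 4*x*z + cos(y), -4*y*z + 6*exp(x + z) - 4*cos(x), y*(-8*x - z)) ≠ 0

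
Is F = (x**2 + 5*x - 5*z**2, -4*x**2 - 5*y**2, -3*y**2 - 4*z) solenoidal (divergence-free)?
No, ∇·F = 2*x - 10*y + 1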